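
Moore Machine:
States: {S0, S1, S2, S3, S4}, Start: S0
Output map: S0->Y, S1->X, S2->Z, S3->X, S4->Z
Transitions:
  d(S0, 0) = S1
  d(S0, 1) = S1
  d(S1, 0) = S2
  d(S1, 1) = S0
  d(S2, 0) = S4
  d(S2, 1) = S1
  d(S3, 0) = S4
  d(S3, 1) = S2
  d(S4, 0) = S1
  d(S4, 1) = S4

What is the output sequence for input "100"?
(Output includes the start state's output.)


Start: S0 (output Y)
  --1--> S1 (output X)
  --0--> S2 (output Z)
  --0--> S4 (output Z)

"YXZZ"


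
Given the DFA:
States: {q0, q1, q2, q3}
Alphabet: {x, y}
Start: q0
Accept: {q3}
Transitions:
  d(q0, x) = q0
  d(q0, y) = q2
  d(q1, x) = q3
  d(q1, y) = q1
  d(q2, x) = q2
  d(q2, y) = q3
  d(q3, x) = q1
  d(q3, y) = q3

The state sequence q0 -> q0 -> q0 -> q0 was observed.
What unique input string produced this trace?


Trace back each transition to find the symbol:
  q0 --[x]--> q0
  q0 --[x]--> q0
  q0 --[x]--> q0

"xxx"


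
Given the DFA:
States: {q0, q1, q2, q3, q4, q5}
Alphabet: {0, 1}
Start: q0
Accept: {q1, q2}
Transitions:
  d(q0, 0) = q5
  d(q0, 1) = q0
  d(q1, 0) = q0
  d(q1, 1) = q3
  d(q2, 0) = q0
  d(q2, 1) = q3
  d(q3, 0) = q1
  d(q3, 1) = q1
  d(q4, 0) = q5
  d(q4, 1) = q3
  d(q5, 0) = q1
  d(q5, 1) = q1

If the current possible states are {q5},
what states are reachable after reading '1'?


Apply transition on '1' from each current state:
  d(q5, 1) = q1

{q1}


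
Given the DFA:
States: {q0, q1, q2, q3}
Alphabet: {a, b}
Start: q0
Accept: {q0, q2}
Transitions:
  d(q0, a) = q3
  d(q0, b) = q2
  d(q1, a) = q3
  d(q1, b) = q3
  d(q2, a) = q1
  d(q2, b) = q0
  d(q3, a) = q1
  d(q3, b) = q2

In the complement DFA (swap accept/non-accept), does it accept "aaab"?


Trace: q0 -> q3 -> q1 -> q3 -> q2
Final: q2
Original accept: {q0, q2}
Complement: q2 is in original accept

No, complement rejects (original accepts)


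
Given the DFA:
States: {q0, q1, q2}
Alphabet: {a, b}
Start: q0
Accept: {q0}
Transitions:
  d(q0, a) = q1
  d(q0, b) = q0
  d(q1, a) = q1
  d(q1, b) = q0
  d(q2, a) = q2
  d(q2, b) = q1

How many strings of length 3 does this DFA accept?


Enumerating all length-3 strings:
  "aaa" -> q1 [reject]
  "aab" -> q0 [accept]
  "aba" -> q1 [reject]
  "abb" -> q0 [accept]
  "baa" -> q1 [reject]
  "bab" -> q0 [accept]
  "bba" -> q1 [reject]
  "bbb" -> q0 [accept]

4 out of 8


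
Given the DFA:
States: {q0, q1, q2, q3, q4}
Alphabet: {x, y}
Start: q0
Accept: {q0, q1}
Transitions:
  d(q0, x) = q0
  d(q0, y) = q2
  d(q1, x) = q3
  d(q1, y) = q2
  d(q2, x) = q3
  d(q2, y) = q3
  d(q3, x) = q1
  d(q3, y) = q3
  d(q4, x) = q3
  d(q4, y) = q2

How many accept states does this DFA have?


Accept states listed: {q0, q1}
Counting: q0(1) q1(2)

2


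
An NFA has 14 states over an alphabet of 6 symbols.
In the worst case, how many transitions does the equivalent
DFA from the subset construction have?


Subset construction: one DFA state per subset of NFA states = 2^14 = 16384 states.
Each DFA state has 6 outgoing transitions: 16384 * 6 = 98304

98304


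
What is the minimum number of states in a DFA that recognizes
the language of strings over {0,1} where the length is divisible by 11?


States track (length) mod 11.
Need 11 states: one per remainder 0..10; accept = remainder 0.

11


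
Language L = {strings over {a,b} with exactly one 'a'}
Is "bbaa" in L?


count('a') = 2

No, "bbaa" is not in L


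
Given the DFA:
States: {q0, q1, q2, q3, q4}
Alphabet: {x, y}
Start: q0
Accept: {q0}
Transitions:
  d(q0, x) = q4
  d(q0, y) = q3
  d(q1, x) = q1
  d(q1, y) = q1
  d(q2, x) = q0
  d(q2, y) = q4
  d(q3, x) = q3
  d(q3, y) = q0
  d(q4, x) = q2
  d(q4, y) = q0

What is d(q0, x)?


Looking up transition d(q0, x)

q4


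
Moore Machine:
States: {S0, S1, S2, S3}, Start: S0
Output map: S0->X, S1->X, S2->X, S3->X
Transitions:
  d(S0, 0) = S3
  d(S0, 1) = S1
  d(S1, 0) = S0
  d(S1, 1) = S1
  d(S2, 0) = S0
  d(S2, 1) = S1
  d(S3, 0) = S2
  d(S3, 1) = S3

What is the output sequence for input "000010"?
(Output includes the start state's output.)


Start: S0 (output X)
  --0--> S3 (output X)
  --0--> S2 (output X)
  --0--> S0 (output X)
  --0--> S3 (output X)
  --1--> S3 (output X)
  --0--> S2 (output X)

"XXXXXXX"


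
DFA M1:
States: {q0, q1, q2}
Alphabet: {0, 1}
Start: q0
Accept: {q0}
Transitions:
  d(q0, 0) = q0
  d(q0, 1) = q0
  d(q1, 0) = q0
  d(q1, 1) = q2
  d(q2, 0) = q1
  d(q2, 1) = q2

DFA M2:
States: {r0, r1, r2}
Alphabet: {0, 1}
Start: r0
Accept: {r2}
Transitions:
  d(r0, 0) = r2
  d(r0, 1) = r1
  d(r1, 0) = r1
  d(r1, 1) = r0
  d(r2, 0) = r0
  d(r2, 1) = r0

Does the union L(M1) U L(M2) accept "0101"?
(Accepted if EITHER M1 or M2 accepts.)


M1: final=q0 accepted=True
M2: final=r0 accepted=False

Yes, union accepts


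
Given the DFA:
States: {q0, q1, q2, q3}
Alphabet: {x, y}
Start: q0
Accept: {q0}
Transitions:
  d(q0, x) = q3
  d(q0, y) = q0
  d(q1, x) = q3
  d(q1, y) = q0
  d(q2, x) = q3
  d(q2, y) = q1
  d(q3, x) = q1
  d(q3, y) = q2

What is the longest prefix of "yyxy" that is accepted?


Run the DFA, marking each prefix where the state is accepting:
  "" -> q0 [accept]
  "y" -> q0 [accept]
  "yy" -> q0 [accept]
  "yyx" -> q3 [reject]
  "yyxy" -> q2 [reject]

"yy"


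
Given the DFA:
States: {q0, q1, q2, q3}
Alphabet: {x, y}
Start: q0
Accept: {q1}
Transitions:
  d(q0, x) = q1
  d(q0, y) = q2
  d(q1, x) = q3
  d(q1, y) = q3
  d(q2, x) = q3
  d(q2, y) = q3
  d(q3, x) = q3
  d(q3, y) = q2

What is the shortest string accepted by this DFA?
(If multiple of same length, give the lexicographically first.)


BFS by string length (lex-first path to each state shown):
  len 0: q0<-""
  len 1: q1<-"x", q2<-"y"
Found accept state at length 1.

"x"


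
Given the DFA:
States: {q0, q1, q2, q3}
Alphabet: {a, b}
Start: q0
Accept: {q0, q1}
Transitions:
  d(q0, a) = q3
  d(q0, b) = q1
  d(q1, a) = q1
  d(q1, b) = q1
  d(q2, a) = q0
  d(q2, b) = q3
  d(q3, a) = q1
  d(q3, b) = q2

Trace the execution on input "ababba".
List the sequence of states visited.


Input: ababba
d(q0, a) = q3
d(q3, b) = q2
d(q2, a) = q0
d(q0, b) = q1
d(q1, b) = q1
d(q1, a) = q1


q0 -> q3 -> q2 -> q0 -> q1 -> q1 -> q1


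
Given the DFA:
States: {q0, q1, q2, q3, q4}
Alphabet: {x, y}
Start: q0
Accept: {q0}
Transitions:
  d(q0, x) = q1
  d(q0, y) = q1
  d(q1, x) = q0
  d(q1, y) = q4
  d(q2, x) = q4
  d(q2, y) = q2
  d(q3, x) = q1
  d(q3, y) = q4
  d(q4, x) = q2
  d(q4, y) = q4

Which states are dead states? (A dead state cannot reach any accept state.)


Forward reachability from each state:
  q0 -> reaches accept state q0 (live)
  q1 -> reaches accept state q0 (live)
  q2 -> reaches {q2, q4}, no accept state (dead)
  q3 -> reaches accept state q0 (live)
  q4 -> reaches {q2, q4}, no accept state (dead)

{q2, q4}


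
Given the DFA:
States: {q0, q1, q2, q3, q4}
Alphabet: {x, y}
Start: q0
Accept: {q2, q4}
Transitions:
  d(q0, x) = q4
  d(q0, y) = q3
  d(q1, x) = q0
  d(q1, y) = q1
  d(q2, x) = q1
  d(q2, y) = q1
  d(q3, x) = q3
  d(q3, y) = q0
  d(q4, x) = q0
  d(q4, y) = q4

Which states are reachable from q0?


BFS from q0:
  layer 0: {q0}
  layer 1: {q3, q4}

{q0, q3, q4}


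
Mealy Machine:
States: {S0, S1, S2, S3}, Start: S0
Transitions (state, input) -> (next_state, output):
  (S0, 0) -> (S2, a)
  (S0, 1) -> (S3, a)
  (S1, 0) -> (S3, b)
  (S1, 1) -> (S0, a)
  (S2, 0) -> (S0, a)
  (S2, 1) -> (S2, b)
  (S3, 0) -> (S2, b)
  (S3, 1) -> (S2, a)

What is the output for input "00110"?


Step-by-step:
  (S0, 0) -> (S2, a)
  (S2, 0) -> (S0, a)
  (S0, 1) -> (S3, a)
  (S3, 1) -> (S2, a)
  (S2, 0) -> (S0, a)

"aaaaa"


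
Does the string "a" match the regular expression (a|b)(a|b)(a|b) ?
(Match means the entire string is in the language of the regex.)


|string| = 1; first = 'a'; last = 'a'

No, "a" does not match (a|b)(a|b)(a|b)


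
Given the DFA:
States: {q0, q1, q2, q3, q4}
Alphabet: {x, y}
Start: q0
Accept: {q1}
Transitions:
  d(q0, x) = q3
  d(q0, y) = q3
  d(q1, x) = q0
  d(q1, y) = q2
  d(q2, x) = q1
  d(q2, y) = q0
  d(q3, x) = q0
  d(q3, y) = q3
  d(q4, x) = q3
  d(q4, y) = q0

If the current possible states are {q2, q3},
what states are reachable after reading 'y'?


Apply transition on 'y' from each current state:
  d(q2, y) = q0
  d(q3, y) = q3

{q0, q3}


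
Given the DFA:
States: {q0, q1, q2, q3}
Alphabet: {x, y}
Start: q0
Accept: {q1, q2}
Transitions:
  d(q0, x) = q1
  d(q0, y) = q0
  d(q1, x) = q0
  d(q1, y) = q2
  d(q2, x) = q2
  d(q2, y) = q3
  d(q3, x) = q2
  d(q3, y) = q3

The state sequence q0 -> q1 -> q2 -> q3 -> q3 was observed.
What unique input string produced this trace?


Trace back each transition to find the symbol:
  q0 --[x]--> q1
  q1 --[y]--> q2
  q2 --[y]--> q3
  q3 --[y]--> q3

"xyyy"


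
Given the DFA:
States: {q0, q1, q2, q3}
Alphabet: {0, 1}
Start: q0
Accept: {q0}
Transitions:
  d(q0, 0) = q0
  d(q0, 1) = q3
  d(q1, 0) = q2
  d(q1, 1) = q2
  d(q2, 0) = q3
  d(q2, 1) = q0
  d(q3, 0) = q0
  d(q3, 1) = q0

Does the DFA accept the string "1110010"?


Trace: q0 -> q3 -> q0 -> q3 -> q0 -> q0 -> q3 -> q0
Final state: q0
Accept states: {q0}

Yes, accepted (final state q0 is an accept state)


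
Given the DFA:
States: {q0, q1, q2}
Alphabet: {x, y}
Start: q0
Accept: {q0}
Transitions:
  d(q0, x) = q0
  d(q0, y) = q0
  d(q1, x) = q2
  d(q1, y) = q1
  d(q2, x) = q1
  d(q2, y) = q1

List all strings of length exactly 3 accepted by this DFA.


All strings of length 3: 8 total
Accepted: 8

"xxx", "xxy", "xyx", "xyy", "yxx", "yxy", "yyx", "yyy"


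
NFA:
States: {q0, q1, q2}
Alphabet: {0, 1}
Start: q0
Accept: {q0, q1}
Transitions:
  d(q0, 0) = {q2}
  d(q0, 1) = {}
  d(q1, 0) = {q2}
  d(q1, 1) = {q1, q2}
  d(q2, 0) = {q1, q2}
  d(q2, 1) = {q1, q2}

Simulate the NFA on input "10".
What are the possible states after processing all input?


Start: {q0}
  --1--> {}
  --0--> {}

{} (empty set, no valid transitions)


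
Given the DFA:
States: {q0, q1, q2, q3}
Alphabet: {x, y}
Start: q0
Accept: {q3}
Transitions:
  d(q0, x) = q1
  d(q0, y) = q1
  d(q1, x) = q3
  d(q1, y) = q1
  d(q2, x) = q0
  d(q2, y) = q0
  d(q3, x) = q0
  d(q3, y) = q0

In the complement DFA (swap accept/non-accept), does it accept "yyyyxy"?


Trace: q0 -> q1 -> q1 -> q1 -> q1 -> q3 -> q0
Final: q0
Original accept: {q3}
Complement: q0 is not in original accept

Yes, complement accepts (original rejects)


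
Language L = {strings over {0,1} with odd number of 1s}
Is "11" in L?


count('1') = 2; 2 mod 2 = 0

No, "11" is not in L


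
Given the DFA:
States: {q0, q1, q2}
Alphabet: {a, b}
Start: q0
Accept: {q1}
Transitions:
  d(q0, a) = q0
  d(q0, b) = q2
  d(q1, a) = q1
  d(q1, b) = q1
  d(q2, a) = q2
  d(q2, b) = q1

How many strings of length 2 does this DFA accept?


Enumerating all length-2 strings:
  "aa" -> q0 [reject]
  "ab" -> q2 [reject]
  "ba" -> q2 [reject]
  "bb" -> q1 [accept]

1 out of 4


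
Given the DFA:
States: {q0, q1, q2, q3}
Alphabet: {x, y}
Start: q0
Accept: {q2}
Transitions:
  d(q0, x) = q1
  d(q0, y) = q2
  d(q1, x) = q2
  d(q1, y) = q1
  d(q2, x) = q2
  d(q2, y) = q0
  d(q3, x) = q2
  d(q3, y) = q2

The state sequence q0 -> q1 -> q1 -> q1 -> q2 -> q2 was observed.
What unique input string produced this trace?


Trace back each transition to find the symbol:
  q0 --[x]--> q1
  q1 --[y]--> q1
  q1 --[y]--> q1
  q1 --[x]--> q2
  q2 --[x]--> q2

"xyyxx"


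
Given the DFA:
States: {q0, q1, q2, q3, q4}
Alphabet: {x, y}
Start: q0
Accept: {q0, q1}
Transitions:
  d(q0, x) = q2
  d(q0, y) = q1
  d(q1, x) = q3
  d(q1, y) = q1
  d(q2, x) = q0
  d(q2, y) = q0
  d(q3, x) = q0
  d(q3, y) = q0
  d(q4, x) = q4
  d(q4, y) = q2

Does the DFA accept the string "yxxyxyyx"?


Trace: q0 -> q1 -> q3 -> q0 -> q1 -> q3 -> q0 -> q1 -> q3
Final state: q3
Accept states: {q0, q1}

No, rejected (final state q3 is not an accept state)


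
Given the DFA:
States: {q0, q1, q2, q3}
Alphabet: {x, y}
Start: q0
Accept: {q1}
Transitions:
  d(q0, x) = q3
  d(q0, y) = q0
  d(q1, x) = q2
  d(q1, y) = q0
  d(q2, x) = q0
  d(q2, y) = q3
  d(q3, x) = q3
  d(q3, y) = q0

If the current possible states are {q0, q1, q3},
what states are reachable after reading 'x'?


Apply transition on 'x' from each current state:
  d(q0, x) = q3
  d(q1, x) = q2
  d(q3, x) = q3

{q2, q3}


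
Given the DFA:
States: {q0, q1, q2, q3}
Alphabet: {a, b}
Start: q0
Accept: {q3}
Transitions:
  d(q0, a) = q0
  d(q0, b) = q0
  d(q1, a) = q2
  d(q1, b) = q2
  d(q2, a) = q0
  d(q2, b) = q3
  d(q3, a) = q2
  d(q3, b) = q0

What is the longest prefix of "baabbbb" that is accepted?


Run the DFA, marking each prefix where the state is accepting:
  "" -> q0 [reject]
  "b" -> q0 [reject]
  "ba" -> q0 [reject]
  "baa" -> q0 [reject]
  "baab" -> q0 [reject]
  "baabb" -> q0 [reject]
  "baabbb" -> q0 [reject]
  "baabbbb" -> q0 [reject]

No prefix is accepted


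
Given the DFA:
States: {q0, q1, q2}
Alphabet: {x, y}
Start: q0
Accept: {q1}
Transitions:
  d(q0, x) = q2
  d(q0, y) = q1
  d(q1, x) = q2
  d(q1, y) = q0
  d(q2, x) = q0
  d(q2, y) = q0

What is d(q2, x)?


Looking up transition d(q2, x)

q0


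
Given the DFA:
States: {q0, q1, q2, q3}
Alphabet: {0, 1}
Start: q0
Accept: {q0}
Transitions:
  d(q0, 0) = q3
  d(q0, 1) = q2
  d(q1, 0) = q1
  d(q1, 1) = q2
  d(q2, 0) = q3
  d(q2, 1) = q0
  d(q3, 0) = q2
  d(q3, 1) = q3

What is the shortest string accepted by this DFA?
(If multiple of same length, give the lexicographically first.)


BFS by string length (lex-first path to each state shown):
  len 0: q0<-""
Found accept state at length 0.

"" (empty string)


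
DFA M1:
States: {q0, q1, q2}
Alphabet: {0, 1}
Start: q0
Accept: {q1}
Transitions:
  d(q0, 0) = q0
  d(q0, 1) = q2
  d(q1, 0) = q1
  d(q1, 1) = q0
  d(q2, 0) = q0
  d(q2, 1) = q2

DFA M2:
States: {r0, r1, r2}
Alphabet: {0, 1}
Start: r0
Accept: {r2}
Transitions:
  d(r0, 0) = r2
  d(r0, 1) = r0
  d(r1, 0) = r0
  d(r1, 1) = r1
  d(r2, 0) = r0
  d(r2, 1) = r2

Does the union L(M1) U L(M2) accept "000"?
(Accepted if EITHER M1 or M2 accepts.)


M1: final=q0 accepted=False
M2: final=r2 accepted=True

Yes, union accepts


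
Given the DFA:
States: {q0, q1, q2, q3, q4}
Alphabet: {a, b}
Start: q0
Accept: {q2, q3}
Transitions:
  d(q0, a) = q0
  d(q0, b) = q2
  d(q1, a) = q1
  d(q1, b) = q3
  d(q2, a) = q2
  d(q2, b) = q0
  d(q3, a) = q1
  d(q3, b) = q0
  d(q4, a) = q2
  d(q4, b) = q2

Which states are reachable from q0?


BFS from q0:
  layer 0: {q0}
  layer 1: {q2}

{q0, q2}


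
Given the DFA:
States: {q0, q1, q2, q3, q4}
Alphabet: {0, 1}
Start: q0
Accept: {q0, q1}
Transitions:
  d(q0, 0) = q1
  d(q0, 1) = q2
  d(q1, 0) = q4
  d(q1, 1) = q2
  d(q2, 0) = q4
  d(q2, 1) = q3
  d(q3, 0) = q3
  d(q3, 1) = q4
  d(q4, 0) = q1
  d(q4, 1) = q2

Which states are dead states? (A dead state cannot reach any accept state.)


Forward reachability from each state:
  q0 -> reaches accept state q0 (live)
  q1 -> reaches accept state q1 (live)
  q2 -> reaches accept state q1 (live)
  q3 -> reaches accept state q1 (live)
  q4 -> reaches accept state q1 (live)

None (all states can reach an accept state)


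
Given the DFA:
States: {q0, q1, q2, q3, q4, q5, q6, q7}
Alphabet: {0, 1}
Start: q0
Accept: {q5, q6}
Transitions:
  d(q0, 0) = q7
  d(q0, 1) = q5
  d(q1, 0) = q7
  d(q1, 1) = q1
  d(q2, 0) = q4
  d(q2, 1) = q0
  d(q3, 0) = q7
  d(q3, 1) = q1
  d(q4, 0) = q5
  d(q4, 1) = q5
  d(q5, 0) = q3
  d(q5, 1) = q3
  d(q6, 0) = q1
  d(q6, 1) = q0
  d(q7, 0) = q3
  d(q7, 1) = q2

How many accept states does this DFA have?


Accept states listed: {q5, q6}
Counting: q5(1) q6(2)

2


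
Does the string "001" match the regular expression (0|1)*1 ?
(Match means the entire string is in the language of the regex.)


|string| = 3; first = '0'; last = '1'

Yes, "001" matches (0|1)*1


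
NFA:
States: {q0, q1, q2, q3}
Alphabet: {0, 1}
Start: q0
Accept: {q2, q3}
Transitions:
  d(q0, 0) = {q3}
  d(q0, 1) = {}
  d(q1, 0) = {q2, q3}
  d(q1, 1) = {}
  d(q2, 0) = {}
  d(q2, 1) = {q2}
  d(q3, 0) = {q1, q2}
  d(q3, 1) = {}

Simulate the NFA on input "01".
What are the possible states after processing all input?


Start: {q0}
  --0--> {q3}
  --1--> {}

{} (empty set, no valid transitions)


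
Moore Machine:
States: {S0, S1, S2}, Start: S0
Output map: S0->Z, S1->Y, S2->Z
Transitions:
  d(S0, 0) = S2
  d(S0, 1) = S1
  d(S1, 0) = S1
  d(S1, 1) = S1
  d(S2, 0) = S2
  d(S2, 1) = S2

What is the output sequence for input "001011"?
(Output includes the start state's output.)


Start: S0 (output Z)
  --0--> S2 (output Z)
  --0--> S2 (output Z)
  --1--> S2 (output Z)
  --0--> S2 (output Z)
  --1--> S2 (output Z)
  --1--> S2 (output Z)

"ZZZZZZZ"


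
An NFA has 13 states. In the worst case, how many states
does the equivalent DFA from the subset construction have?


Subset construction: one DFA state per subset of NFA states.
2^13 = 8192

8192


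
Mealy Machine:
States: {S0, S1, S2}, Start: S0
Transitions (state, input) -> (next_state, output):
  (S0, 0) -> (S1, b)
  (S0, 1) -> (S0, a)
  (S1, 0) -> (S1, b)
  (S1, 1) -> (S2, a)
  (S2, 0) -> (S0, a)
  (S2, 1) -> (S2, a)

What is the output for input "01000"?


Step-by-step:
  (S0, 0) -> (S1, b)
  (S1, 1) -> (S2, a)
  (S2, 0) -> (S0, a)
  (S0, 0) -> (S1, b)
  (S1, 0) -> (S1, b)

"baabb"


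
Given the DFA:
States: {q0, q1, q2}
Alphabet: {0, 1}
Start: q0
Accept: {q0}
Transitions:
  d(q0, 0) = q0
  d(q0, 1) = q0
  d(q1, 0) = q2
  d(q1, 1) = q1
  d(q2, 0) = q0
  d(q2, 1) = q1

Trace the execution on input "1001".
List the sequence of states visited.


Input: 1001
d(q0, 1) = q0
d(q0, 0) = q0
d(q0, 0) = q0
d(q0, 1) = q0


q0 -> q0 -> q0 -> q0 -> q0


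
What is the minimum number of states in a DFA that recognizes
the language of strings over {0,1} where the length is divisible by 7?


States track (length) mod 7.
Need 7 states: one per remainder 0..6; accept = remainder 0.

7


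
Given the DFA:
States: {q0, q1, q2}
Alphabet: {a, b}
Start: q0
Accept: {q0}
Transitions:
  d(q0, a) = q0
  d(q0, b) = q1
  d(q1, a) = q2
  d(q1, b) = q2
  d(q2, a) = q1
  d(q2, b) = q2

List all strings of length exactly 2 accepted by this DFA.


All strings of length 2: 4 total
Accepted: 1

"aa"


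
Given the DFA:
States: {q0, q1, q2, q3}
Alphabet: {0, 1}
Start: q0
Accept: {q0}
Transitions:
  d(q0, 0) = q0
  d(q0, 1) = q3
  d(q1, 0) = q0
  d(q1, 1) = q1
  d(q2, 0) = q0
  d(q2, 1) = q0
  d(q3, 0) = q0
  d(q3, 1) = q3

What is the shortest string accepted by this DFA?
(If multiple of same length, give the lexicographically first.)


BFS by string length (lex-first path to each state shown):
  len 0: q0<-""
Found accept state at length 0.

"" (empty string)


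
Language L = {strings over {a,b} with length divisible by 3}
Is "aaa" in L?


length = 3; 3 mod 3 = 0

Yes, "aaa" is in L


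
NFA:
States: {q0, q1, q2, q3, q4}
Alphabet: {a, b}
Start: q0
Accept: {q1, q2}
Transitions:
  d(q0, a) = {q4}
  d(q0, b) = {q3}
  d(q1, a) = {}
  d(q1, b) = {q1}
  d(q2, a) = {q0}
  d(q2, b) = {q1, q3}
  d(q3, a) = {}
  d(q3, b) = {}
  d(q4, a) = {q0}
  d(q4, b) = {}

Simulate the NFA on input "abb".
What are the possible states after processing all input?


Start: {q0}
  --a--> {q4}
  --b--> {}
  --b--> {}

{} (empty set, no valid transitions)


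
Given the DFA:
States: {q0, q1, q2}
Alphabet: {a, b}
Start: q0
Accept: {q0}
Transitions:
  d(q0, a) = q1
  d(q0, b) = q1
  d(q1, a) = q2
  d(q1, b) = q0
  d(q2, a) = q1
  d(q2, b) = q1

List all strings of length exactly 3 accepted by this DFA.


All strings of length 3: 8 total
Accepted: 0

None


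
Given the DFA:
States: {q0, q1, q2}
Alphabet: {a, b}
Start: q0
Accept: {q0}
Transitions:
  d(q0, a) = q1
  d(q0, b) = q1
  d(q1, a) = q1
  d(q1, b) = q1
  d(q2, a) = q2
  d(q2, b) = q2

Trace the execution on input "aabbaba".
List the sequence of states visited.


Input: aabbaba
d(q0, a) = q1
d(q1, a) = q1
d(q1, b) = q1
d(q1, b) = q1
d(q1, a) = q1
d(q1, b) = q1
d(q1, a) = q1


q0 -> q1 -> q1 -> q1 -> q1 -> q1 -> q1 -> q1


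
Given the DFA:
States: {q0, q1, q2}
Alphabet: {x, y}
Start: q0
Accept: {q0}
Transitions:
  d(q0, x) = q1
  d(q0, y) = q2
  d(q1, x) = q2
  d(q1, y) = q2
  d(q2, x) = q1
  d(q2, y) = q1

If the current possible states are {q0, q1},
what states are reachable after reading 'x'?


Apply transition on 'x' from each current state:
  d(q0, x) = q1
  d(q1, x) = q2

{q1, q2}


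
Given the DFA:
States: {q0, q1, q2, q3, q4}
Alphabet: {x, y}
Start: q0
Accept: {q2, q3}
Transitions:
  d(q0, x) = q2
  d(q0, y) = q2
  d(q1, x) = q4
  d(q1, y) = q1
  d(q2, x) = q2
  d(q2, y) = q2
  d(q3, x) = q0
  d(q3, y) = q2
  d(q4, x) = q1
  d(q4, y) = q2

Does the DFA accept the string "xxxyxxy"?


Trace: q0 -> q2 -> q2 -> q2 -> q2 -> q2 -> q2 -> q2
Final state: q2
Accept states: {q2, q3}

Yes, accepted (final state q2 is an accept state)


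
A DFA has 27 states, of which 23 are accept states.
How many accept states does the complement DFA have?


Complement swaps accept and non-accept states.
27 - 23 = 4

4


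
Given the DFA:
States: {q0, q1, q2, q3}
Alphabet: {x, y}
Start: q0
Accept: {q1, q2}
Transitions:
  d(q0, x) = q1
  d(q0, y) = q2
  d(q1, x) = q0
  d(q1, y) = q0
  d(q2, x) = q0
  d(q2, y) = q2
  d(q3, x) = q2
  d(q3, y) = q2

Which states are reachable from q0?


BFS from q0:
  layer 0: {q0}
  layer 1: {q1, q2}

{q0, q1, q2}


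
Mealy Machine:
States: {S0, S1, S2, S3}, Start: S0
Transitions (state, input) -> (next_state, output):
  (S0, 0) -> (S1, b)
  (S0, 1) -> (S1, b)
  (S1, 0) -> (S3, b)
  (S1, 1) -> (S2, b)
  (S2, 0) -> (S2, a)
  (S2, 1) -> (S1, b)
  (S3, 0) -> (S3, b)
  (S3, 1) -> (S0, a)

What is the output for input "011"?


Step-by-step:
  (S0, 0) -> (S1, b)
  (S1, 1) -> (S2, b)
  (S2, 1) -> (S1, b)

"bbb"


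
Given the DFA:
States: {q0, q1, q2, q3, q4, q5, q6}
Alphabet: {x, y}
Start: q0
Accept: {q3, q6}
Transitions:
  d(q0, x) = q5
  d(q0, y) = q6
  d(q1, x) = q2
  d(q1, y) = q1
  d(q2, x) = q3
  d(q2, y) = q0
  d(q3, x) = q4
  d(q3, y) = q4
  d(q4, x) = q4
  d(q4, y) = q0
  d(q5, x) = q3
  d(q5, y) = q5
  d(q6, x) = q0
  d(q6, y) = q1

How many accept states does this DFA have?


Accept states listed: {q3, q6}
Counting: q3(1) q6(2)

2


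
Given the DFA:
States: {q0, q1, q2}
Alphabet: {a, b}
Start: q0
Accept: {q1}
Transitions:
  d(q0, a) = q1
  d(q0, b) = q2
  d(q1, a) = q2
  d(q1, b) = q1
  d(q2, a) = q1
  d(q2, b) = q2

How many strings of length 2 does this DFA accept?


Enumerating all length-2 strings:
  "aa" -> q2 [reject]
  "ab" -> q1 [accept]
  "ba" -> q1 [accept]
  "bb" -> q2 [reject]

2 out of 4


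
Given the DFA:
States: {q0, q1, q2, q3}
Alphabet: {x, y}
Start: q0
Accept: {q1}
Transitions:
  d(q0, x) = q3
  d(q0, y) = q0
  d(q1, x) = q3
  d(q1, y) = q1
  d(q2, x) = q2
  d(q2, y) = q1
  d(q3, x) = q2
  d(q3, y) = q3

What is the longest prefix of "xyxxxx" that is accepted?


Run the DFA, marking each prefix where the state is accepting:
  "" -> q0 [reject]
  "x" -> q3 [reject]
  "xy" -> q3 [reject]
  "xyx" -> q2 [reject]
  "xyxx" -> q2 [reject]
  "xyxxx" -> q2 [reject]
  "xyxxxx" -> q2 [reject]

No prefix is accepted


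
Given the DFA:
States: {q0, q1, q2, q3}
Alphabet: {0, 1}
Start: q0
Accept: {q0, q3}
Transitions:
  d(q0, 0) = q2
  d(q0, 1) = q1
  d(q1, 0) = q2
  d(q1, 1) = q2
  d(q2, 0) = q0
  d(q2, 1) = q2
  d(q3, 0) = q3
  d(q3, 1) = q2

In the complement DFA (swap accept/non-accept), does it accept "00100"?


Trace: q0 -> q2 -> q0 -> q1 -> q2 -> q0
Final: q0
Original accept: {q0, q3}
Complement: q0 is in original accept

No, complement rejects (original accepts)


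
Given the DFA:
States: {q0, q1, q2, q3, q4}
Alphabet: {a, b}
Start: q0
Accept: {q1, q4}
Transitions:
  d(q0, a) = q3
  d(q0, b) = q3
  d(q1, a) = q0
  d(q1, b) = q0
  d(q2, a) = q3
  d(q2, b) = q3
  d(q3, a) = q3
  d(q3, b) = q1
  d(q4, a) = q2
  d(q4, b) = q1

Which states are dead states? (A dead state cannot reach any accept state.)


Forward reachability from each state:
  q0 -> reaches accept state q1 (live)
  q1 -> reaches accept state q1 (live)
  q2 -> reaches accept state q1 (live)
  q3 -> reaches accept state q1 (live)
  q4 -> reaches accept state q1 (live)

None (all states can reach an accept state)


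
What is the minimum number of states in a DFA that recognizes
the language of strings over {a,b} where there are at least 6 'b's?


States: count = 0, 1, ..., 5, and a final '>= 6' state.
Total: 6 + 1 = 7. Accept = '>= 6' state.

7


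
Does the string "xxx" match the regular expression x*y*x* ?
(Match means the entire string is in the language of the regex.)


|string| = 3; first = 'x'; last = 'x'

Yes, "xxx" matches x*y*x*


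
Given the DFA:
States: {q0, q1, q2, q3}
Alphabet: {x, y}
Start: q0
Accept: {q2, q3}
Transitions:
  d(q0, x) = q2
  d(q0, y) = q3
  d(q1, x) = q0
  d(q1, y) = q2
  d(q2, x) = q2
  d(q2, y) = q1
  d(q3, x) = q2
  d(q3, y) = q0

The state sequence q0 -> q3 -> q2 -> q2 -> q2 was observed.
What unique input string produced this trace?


Trace back each transition to find the symbol:
  q0 --[y]--> q3
  q3 --[x]--> q2
  q2 --[x]--> q2
  q2 --[x]--> q2

"yxxx"


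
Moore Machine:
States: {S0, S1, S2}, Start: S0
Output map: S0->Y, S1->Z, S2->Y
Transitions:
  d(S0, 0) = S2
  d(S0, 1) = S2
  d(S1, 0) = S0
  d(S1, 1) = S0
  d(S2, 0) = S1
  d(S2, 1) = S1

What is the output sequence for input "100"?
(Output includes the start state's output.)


Start: S0 (output Y)
  --1--> S2 (output Y)
  --0--> S1 (output Z)
  --0--> S0 (output Y)

"YYZY"


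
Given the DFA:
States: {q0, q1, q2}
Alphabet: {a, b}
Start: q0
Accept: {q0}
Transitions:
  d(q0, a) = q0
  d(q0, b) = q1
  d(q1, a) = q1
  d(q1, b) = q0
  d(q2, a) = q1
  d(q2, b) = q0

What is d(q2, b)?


Looking up transition d(q2, b)

q0


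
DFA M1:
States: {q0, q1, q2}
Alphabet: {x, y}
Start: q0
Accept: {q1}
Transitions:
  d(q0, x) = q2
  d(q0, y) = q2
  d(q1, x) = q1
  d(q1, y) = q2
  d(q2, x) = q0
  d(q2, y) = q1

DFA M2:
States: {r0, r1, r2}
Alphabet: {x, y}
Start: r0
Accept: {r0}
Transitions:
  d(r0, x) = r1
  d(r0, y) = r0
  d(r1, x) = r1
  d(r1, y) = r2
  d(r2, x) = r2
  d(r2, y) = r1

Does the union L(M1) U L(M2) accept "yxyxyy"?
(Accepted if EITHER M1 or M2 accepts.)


M1: final=q1 accepted=True
M2: final=r2 accepted=False

Yes, union accepts


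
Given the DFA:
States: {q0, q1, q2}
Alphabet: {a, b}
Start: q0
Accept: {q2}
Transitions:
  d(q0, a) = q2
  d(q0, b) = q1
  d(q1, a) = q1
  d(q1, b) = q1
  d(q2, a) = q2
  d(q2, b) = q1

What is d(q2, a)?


Looking up transition d(q2, a)

q2


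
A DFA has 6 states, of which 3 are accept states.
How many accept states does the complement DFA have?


Complement swaps accept and non-accept states.
6 - 3 = 3

3


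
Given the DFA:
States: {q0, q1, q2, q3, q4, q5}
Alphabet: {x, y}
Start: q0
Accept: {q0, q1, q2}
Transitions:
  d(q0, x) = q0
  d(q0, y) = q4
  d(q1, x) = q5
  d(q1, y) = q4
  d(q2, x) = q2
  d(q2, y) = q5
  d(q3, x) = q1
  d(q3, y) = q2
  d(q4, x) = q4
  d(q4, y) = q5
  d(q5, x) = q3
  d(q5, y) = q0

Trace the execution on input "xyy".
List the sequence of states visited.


Input: xyy
d(q0, x) = q0
d(q0, y) = q4
d(q4, y) = q5


q0 -> q0 -> q4 -> q5


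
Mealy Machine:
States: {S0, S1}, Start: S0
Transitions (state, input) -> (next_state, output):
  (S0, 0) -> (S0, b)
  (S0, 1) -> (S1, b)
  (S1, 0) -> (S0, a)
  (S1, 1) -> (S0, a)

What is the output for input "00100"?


Step-by-step:
  (S0, 0) -> (S0, b)
  (S0, 0) -> (S0, b)
  (S0, 1) -> (S1, b)
  (S1, 0) -> (S0, a)
  (S0, 0) -> (S0, b)

"bbbab"


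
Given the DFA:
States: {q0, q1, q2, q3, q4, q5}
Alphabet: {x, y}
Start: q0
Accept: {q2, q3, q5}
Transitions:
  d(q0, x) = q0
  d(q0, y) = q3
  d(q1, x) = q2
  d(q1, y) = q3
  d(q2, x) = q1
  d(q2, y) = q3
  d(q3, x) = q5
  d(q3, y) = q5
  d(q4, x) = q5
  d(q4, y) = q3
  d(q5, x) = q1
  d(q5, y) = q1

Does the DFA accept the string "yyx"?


Trace: q0 -> q3 -> q5 -> q1
Final state: q1
Accept states: {q2, q3, q5}

No, rejected (final state q1 is not an accept state)


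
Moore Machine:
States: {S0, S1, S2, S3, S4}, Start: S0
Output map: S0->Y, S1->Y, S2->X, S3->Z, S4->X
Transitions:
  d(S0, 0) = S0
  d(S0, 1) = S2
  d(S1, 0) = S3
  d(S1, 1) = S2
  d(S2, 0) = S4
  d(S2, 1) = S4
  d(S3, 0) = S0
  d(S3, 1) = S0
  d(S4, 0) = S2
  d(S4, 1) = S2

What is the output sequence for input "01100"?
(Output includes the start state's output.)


Start: S0 (output Y)
  --0--> S0 (output Y)
  --1--> S2 (output X)
  --1--> S4 (output X)
  --0--> S2 (output X)
  --0--> S4 (output X)

"YYXXXX"


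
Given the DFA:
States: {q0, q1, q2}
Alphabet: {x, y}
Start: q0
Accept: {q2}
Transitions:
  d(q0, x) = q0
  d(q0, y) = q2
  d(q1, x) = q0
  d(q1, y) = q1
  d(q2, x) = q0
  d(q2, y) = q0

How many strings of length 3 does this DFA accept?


Enumerating all length-3 strings:
  "xxx" -> q0 [reject]
  "xxy" -> q2 [accept]
  "xyx" -> q0 [reject]
  "xyy" -> q0 [reject]
  "yxx" -> q0 [reject]
  "yxy" -> q2 [accept]
  "yyx" -> q0 [reject]
  "yyy" -> q2 [accept]

3 out of 8


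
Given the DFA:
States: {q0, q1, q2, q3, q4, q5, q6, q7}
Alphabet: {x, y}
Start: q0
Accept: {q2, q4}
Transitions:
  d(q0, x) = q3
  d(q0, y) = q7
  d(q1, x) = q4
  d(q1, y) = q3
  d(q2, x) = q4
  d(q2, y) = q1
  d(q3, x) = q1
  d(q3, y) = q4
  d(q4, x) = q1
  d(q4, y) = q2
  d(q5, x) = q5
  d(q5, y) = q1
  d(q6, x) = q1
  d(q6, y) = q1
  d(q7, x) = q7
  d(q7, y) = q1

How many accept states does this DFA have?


Accept states listed: {q2, q4}
Counting: q2(1) q4(2)

2


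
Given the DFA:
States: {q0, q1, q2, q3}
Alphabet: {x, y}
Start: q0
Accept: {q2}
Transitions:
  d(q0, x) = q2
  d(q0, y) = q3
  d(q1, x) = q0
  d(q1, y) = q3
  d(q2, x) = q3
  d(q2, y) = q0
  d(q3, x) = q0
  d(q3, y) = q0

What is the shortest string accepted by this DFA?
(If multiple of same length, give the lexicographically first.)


BFS by string length (lex-first path to each state shown):
  len 0: q0<-""
  len 1: q2<-"x", q3<-"y"
Found accept state at length 1.

"x"


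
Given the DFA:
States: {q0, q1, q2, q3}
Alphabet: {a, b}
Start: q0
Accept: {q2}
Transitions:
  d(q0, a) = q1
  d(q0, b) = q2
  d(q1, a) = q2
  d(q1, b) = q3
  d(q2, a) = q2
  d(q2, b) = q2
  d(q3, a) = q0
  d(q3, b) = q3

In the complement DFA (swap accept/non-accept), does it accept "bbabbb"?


Trace: q0 -> q2 -> q2 -> q2 -> q2 -> q2 -> q2
Final: q2
Original accept: {q2}
Complement: q2 is in original accept

No, complement rejects (original accepts)


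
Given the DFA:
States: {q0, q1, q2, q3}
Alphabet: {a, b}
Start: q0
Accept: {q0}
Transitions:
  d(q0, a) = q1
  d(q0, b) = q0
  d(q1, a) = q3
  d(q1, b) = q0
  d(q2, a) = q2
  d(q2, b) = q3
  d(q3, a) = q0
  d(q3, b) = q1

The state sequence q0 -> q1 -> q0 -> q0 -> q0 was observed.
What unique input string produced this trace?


Trace back each transition to find the symbol:
  q0 --[a]--> q1
  q1 --[b]--> q0
  q0 --[b]--> q0
  q0 --[b]--> q0

"abbb"


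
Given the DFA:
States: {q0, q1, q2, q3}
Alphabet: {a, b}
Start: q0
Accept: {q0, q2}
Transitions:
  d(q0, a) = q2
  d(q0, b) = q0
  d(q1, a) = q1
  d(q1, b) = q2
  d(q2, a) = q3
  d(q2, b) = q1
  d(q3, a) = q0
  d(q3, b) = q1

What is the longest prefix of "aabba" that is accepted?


Run the DFA, marking each prefix where the state is accepting:
  "" -> q0 [accept]
  "a" -> q2 [accept]
  "aa" -> q3 [reject]
  "aab" -> q1 [reject]
  "aabb" -> q2 [accept]
  "aabba" -> q3 [reject]

"aabb"


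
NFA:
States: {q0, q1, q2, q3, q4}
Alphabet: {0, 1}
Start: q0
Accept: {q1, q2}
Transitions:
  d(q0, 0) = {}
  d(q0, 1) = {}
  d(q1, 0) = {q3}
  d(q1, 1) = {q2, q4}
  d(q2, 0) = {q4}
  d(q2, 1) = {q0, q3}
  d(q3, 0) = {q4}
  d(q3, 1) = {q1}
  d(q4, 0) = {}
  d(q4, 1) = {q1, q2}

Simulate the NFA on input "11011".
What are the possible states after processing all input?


Start: {q0}
  --1--> {}
  --1--> {}
  --0--> {}
  --1--> {}
  --1--> {}

{} (empty set, no valid transitions)


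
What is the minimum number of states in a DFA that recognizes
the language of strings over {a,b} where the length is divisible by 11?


States track (length) mod 11.
Need 11 states: one per remainder 0..10; accept = remainder 0.

11


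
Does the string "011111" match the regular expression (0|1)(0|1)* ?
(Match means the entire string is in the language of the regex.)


|string| = 6; first = '0'; last = '1'

Yes, "011111" matches (0|1)(0|1)*


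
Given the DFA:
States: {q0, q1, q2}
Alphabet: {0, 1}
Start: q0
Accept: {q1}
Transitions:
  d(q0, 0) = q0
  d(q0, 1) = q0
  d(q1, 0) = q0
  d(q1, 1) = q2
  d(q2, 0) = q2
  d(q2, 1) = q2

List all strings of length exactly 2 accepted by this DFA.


All strings of length 2: 4 total
Accepted: 0

None


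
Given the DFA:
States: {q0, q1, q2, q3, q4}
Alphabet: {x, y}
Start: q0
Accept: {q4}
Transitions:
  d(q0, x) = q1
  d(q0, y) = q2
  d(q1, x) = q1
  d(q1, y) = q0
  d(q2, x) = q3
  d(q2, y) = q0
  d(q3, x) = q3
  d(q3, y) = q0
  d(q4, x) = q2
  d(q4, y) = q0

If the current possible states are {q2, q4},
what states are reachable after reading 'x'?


Apply transition on 'x' from each current state:
  d(q2, x) = q3
  d(q4, x) = q2

{q2, q3}


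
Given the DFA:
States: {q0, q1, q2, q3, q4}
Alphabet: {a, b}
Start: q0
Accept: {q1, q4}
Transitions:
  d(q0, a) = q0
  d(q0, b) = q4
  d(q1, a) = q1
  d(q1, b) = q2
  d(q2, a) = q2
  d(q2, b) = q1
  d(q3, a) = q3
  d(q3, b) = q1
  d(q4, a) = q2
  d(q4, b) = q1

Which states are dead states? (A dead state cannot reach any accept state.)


Forward reachability from each state:
  q0 -> reaches accept state q1 (live)
  q1 -> reaches accept state q1 (live)
  q2 -> reaches accept state q1 (live)
  q3 -> reaches accept state q1 (live)
  q4 -> reaches accept state q1 (live)

None (all states can reach an accept state)


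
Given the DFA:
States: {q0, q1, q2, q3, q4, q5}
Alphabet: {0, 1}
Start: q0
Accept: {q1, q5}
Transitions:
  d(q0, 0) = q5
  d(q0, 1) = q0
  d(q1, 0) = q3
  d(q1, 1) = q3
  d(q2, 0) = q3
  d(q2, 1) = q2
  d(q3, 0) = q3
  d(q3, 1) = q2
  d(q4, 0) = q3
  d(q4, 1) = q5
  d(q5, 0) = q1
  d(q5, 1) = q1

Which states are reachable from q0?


BFS from q0:
  layer 0: {q0}
  layer 1: {q5}
  layer 2: {q1}
  layer 3: {q3}
  layer 4: {q2}

{q0, q1, q2, q3, q5}


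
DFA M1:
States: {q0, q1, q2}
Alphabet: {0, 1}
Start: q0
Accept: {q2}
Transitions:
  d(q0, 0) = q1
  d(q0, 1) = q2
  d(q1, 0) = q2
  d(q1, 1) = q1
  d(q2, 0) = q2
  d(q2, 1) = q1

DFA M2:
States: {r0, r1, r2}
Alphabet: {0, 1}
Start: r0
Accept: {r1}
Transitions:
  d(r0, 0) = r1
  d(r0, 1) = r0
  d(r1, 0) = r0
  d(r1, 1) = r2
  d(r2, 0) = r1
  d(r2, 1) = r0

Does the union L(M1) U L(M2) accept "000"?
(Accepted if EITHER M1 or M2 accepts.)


M1: final=q2 accepted=True
M2: final=r1 accepted=True

Yes, union accepts


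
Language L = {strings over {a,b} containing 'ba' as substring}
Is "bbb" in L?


'ba' does not occur

No, "bbb" is not in L


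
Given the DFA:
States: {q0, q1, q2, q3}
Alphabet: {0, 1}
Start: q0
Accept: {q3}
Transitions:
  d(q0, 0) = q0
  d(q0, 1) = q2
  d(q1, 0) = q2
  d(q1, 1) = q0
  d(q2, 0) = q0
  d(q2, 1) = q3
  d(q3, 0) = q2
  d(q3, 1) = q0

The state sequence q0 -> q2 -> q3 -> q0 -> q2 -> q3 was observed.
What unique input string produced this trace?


Trace back each transition to find the symbol:
  q0 --[1]--> q2
  q2 --[1]--> q3
  q3 --[1]--> q0
  q0 --[1]--> q2
  q2 --[1]--> q3

"11111"


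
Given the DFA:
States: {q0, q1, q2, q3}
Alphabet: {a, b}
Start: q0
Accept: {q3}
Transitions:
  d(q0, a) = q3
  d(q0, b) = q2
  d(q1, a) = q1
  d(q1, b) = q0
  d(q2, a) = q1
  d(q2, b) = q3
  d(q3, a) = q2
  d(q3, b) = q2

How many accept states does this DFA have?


Accept states listed: {q3}
Counting: q3(1)

1


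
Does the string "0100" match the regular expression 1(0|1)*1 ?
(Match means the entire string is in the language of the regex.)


|string| = 4; first = '0'; last = '0'

No, "0100" does not match 1(0|1)*1


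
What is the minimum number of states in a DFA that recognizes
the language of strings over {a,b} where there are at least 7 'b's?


States: count = 0, 1, ..., 6, and a final '>= 7' state.
Total: 7 + 1 = 8. Accept = '>= 7' state.

8


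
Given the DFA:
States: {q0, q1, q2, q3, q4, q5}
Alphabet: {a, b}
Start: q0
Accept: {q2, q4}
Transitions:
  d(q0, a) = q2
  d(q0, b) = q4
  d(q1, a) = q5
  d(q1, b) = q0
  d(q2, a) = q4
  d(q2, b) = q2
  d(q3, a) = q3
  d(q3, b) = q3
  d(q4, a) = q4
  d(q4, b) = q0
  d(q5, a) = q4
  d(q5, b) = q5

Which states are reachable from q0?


BFS from q0:
  layer 0: {q0}
  layer 1: {q2, q4}

{q0, q2, q4}


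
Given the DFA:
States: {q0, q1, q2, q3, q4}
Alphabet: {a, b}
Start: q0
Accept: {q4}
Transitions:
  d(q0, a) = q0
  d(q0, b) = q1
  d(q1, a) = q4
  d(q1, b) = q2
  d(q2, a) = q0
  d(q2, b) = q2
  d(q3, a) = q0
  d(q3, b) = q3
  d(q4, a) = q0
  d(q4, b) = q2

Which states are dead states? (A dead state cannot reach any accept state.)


Forward reachability from each state:
  q0 -> reaches accept state q4 (live)
  q1 -> reaches accept state q4 (live)
  q2 -> reaches accept state q4 (live)
  q3 -> reaches accept state q4 (live)
  q4 -> reaches accept state q4 (live)

None (all states can reach an accept state)


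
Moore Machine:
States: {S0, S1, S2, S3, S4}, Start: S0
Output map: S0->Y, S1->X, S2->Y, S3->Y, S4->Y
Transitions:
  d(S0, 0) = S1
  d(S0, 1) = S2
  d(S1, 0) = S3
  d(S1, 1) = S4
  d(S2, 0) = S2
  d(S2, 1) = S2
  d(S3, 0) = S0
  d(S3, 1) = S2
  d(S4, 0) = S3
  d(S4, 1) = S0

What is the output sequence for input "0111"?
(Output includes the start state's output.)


Start: S0 (output Y)
  --0--> S1 (output X)
  --1--> S4 (output Y)
  --1--> S0 (output Y)
  --1--> S2 (output Y)

"YXYYY"


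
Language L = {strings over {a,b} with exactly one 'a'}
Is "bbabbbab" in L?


count('a') = 2

No, "bbabbbab" is not in L


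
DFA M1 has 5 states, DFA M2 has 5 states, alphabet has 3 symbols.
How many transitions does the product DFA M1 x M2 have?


Product DFA has 5 * 5 = 25 states.
Each has 3 transitions: 25 * 3 = 75

75


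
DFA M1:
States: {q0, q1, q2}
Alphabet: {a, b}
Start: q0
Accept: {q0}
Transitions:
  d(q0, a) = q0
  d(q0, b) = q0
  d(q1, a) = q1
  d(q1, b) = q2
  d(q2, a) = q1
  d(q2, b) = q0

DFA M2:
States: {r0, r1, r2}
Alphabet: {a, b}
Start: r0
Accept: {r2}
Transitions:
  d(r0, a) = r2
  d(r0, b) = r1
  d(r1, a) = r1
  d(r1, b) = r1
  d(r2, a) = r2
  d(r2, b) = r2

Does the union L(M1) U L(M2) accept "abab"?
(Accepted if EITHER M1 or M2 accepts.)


M1: final=q0 accepted=True
M2: final=r2 accepted=True

Yes, union accepts


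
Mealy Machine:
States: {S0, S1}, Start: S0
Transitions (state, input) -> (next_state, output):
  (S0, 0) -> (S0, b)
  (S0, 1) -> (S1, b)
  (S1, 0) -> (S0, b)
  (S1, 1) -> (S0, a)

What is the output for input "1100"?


Step-by-step:
  (S0, 1) -> (S1, b)
  (S1, 1) -> (S0, a)
  (S0, 0) -> (S0, b)
  (S0, 0) -> (S0, b)

"babb"


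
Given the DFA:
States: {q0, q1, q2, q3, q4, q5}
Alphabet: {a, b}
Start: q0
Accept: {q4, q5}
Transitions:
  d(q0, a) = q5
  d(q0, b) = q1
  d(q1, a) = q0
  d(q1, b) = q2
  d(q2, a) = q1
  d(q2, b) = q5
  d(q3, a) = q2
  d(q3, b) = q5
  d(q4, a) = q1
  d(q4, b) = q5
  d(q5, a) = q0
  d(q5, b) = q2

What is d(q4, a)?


Looking up transition d(q4, a)

q1


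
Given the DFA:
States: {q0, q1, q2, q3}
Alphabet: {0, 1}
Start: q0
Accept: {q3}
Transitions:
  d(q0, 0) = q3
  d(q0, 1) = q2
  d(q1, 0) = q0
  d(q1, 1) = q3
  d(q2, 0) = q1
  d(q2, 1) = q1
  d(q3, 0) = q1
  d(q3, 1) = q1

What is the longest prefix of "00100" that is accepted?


Run the DFA, marking each prefix where the state is accepting:
  "" -> q0 [reject]
  "0" -> q3 [accept]
  "00" -> q1 [reject]
  "001" -> q3 [accept]
  "0010" -> q1 [reject]
  "00100" -> q0 [reject]

"001"


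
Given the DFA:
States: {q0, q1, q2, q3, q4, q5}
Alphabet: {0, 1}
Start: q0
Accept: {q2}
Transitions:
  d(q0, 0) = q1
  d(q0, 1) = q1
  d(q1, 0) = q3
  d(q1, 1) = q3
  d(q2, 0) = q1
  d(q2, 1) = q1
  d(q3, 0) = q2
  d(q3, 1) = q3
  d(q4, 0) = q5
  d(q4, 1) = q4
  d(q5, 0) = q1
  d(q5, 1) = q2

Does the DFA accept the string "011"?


Trace: q0 -> q1 -> q3 -> q3
Final state: q3
Accept states: {q2}

No, rejected (final state q3 is not an accept state)


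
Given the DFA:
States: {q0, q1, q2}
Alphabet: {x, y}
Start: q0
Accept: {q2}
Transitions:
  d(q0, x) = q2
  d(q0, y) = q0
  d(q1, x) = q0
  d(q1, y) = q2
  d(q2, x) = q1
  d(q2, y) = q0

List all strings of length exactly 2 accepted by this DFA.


All strings of length 2: 4 total
Accepted: 1

"yx"
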